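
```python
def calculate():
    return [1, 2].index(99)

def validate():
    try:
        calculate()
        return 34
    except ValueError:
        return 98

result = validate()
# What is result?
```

Step-by-step execution trace:
1. `validate()` calls `calculate()`.
2. `calculate()` evaluates `[1, 2].index(99)`, which raises ValueError; it propagates to the caller.
3. `return 34` is not reached.
4. `except ValueError` in validate matches → returns 98.
5. result = 98.
Result: 98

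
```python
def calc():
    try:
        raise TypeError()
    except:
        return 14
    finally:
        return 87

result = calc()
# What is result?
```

Step-by-step execution trace:
1. `calc()` enters try: `raise TypeError()` raises TypeError.
2. bare `except` matches → `return 14` sets pending return value 14.
3. Before returning, `finally: return 87` runs and overrides the pending return.
4. calc() returns 87 → result = 87.
Result: 87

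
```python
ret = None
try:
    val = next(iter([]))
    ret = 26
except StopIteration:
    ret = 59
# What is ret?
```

Step-by-step execution trace:
1. `val = next(iter([]))` raises StopIteration.
2. `ret = 26` is not reached.
3. `except StopIteration` matches → ret = 59.
Result: 59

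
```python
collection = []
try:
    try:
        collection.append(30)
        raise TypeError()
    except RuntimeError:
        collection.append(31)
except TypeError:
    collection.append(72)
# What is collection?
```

Step-by-step execution trace:
1. Inner try: `collection.append(30)` → collection = [30].
2. `raise TypeError()` raises TypeError.
3. Inner `except RuntimeError` does not match TypeError; exception propagates to outer try.
4. Outer `except TypeError` matches → `collection.append(72)` → collection = [30, 72].
Result: [30, 72]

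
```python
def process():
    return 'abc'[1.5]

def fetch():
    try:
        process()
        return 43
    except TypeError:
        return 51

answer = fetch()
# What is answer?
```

Step-by-step execution trace:
1. `fetch()` calls `process()`.
2. `process()` evaluates `'abc'[1.5]`, which raises TypeError; it propagates to the caller.
3. `return 43` is not reached.
4. `except TypeError` in fetch matches → returns 51.
5. answer = 51.
Result: 51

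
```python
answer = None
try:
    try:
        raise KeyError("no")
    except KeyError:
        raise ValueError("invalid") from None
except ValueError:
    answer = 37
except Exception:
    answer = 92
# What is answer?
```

Step-by-step execution trace:
1. Inner try raises KeyError; inner `except KeyError` catches it.
2. `raise ValueError(...) from None` raises ValueError (from None suppresses __context__, but the active exception is still ValueError).
3. Outer `except ValueError` matches → answer = 37.
4. `except Exception` is not reached.
Result: 37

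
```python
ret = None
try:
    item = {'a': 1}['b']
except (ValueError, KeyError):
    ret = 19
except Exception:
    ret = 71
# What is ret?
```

Step-by-step execution trace:
1. `item = {'a': 1}['b']` raises KeyError.
2. `except (ValueError, KeyError)` matches (KeyError is in the tuple) → ret = 19.
3. `except Exception` is not reached.
Result: 19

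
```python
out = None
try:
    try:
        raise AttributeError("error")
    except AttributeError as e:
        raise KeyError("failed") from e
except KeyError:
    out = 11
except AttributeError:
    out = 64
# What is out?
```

Step-by-step execution trace:
1. Inner try raises AttributeError; inner `except AttributeError as e` catches it.
2. `raise KeyError(...) from e` raises KeyError (AttributeError is attached as __cause__, but only KeyError is active).
3. Outer `except KeyError` matches → out = 11.
4. `except AttributeError` is not reached.
Result: 11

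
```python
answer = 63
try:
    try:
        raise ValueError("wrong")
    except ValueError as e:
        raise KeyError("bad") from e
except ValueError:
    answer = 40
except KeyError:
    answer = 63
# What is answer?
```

Step-by-step execution trace:
1. Inner try raises ValueError; inner `except ValueError as e` catches it.
2. `raise KeyError(...) from e` raises KeyError (ValueError is attached as __cause__, but only KeyError is active).
3. Outer `except ValueError` does not match KeyError; skipped.
4. Outer `except KeyError` matches → answer = 63.
Result: 63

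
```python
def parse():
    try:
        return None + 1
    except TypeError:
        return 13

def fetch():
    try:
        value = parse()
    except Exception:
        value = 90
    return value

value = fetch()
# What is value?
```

Step-by-step execution trace:
1. `fetch()` calls `parse()`.
2. In parse: `None + 1` raises TypeError; `except TypeError` catches it → returns 13.
3. In fetch: `value = parse()` → value = 13. No exception reaches fetch.
4. `except Exception` is skipped; fetch returns 13.
5. value = 13.
Result: 13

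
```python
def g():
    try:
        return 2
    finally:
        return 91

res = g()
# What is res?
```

Step-by-step execution trace:
1. `g()` enters try: `return 2` sets pending return value 2.
2. Before returning, `finally: return 91` runs and overrides the pending return.
3. g() returns 91 → res = 91.
Result: 91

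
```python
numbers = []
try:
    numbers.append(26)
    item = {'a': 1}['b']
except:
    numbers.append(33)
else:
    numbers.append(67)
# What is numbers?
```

Step-by-step execution trace:
1. try: `numbers.append(26)` → numbers = [26].
2. `item = {'a': 1}['b']` raises KeyError.
3. bare `except` matches → `numbers.append(33)` → numbers = [26, 33].
4. `else` is skipped (an exception was raised).
Result: [26, 33]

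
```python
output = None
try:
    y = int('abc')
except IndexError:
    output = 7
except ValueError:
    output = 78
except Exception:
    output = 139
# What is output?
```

Step-by-step execution trace:
1. `y = int('abc')` raises ValueError.
2. `except IndexError` does not match ValueError; skipped.
3. `except ValueError` matches → output = 78.
4. Remaining except clauses are skipped.
Result: 78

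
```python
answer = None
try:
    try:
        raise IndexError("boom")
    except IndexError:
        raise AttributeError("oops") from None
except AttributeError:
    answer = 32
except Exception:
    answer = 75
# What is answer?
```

Step-by-step execution trace:
1. Inner try raises IndexError; inner `except IndexError` catches it.
2. `raise AttributeError(...) from None` raises AttributeError (from None suppresses __context__, but the active exception is still AttributeError).
3. Outer `except AttributeError` matches → answer = 32.
4. `except Exception` is not reached.
Result: 32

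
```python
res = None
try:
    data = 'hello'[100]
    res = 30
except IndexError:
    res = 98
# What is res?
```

Step-by-step execution trace:
1. `data = 'hello'[100]` raises IndexError.
2. `res = 30` is not reached.
3. `except IndexError` matches → res = 98.
Result: 98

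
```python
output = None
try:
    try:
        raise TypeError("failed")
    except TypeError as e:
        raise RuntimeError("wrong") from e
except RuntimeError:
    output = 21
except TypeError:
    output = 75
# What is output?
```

Step-by-step execution trace:
1. Inner try raises TypeError; inner `except TypeError as e` catches it.
2. `raise RuntimeError(...) from e` raises RuntimeError (TypeError is attached as __cause__, but only RuntimeError is active).
3. Outer `except RuntimeError` matches → output = 21.
4. `except TypeError` is not reached.
Result: 21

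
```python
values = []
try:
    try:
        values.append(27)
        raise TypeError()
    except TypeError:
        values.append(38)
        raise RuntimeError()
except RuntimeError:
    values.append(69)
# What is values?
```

Step-by-step execution trace:
1. Inner try: `values.append(27)` → values = [27].
2. `raise TypeError()` raises TypeError.
3. Inner `except TypeError` matches → `values.append(38)` → values = [27, 38].
4. `raise RuntimeError()` raises RuntimeError; propagates to outer try.
5. Outer `except RuntimeError` matches → `values.append(69)` → values = [27, 38, 69].
Result: [27, 38, 69]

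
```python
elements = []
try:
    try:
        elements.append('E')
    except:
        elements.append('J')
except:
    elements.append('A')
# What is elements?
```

Step-by-step execution trace:
1. Inner try: `elements.append('E')` → elements = ['E']. No exception raised.
2. Inner `except` is skipped.
3. Inner try completes normally; outer `except` is skipped.
Result: ['E']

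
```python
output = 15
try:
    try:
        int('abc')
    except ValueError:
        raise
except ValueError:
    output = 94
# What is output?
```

Step-by-step execution trace:
1. Inner try: `int('abc')` raises ValueError.
2. Inner `except ValueError` matches; bare `raise` re-raises the same ValueError.
3. Outer `except ValueError` matches → output = 94.
Result: 94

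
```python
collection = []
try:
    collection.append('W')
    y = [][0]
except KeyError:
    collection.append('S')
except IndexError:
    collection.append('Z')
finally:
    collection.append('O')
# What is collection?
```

Step-by-step execution trace:
1. try: `collection.append('W')` → collection = ['W'].
2. `y = [][0]` raises IndexError.
3. `except KeyError` does not match IndexError; skipped.
4. `except IndexError` matches → `collection.append('Z')` → collection = ['W', 'Z'].
5. finally always runs: `collection.append('O')` → collection = ['W', 'Z', 'O'].
Result: ['W', 'Z', 'O']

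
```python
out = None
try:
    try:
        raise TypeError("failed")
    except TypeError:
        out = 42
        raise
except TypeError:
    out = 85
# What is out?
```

Step-by-step execution trace:
1. Inner try: `raise TypeError("failed")` raises TypeError.
2. Inner `except TypeError` matches → out = 42.
3. bare `raise` re-raises the same TypeError.
4. Outer `except TypeError` matches → out = 85.
Result: 85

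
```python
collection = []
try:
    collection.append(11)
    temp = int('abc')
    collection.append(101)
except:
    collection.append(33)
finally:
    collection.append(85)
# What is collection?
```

Step-by-step execution trace:
1. try: `collection.append(11)` → collection = [11].
2. `temp = int('abc')` raises ValueError; `collection.append(101)` is not reached.
3. bare `except` matches → `collection.append(33)` → collection = [11, 33].
4. finally always runs: `collection.append(85)` → collection = [11, 33, 85].
Result: [11, 33, 85]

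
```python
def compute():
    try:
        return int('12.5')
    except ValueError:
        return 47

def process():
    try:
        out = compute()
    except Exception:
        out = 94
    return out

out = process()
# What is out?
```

Step-by-step execution trace:
1. `process()` calls `compute()`.
2. In compute: `int('12.5')` raises ValueError; `except ValueError` catches it → returns 47.
3. In process: `out = compute()` → out = 47. No exception reaches process.
4. `except Exception` is skipped; process returns 47.
5. out = 47.
Result: 47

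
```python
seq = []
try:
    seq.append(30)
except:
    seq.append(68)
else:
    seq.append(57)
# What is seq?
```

Step-by-step execution trace:
1. try: `seq.append(30)` → seq = [30]. No exception raised.
2. `except` is skipped.
3. `else` runs (try completed without exception): `seq.append(57)` → seq = [30, 57].
Result: [30, 57]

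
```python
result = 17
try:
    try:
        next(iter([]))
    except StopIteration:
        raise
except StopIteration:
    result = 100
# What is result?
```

Step-by-step execution trace:
1. Inner try: `next(iter([]))` raises StopIteration.
2. Inner `except StopIteration` matches; bare `raise` re-raises the same StopIteration.
3. Outer `except StopIteration` matches → result = 100.
Result: 100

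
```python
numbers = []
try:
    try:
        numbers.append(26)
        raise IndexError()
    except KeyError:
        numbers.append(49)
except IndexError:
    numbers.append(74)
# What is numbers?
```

Step-by-step execution trace:
1. Inner try: `numbers.append(26)` → numbers = [26].
2. `raise IndexError()` raises IndexError.
3. Inner `except KeyError` does not match IndexError; exception propagates to outer try.
4. Outer `except IndexError` matches → `numbers.append(74)` → numbers = [26, 74].
Result: [26, 74]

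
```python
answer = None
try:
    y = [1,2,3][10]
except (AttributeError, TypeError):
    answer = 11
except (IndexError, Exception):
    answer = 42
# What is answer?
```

Step-by-step execution trace:
1. `y = [1,2,3][10]` raises IndexError.
2. `except (AttributeError, TypeError)` does not match IndexError; skipped.
3. `except (IndexError, Exception)` matches (IndexError is in the tuple) → answer = 42.
Result: 42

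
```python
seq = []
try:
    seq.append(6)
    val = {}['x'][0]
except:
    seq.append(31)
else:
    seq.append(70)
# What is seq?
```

Step-by-step execution trace:
1. try: `seq.append(6)` → seq = [6].
2. `val = {}['x'][0]` raises KeyError.
3. bare `except` matches → `seq.append(31)` → seq = [6, 31].
4. `else` is skipped (an exception was raised).
Result: [6, 31]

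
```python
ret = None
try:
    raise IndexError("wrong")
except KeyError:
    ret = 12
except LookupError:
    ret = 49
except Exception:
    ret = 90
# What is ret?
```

Step-by-step execution trace:
1. `raise IndexError(...)` raises IndexError.
2. `except KeyError` does not match (IndexError is not a subclass of KeyError); skipped.
3. `except LookupError` matches (IndexError is a subclass of LookupError) → ret = 49.
4. `except Exception` is not reached.
Result: 49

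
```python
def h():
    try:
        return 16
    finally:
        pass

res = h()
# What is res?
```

Step-by-step execution trace:
1. `h()` enters try: `return 16` sets pending return value 16.
2. Before returning, `finally: pass` runs (no effect).
3. h() returns 16 → res = 16.
Result: 16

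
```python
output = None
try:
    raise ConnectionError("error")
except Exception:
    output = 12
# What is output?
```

Step-by-step execution trace:
1. `raise ConnectionError(...)` raises ConnectionError.
2. `except Exception` matches (ConnectionError is a subclass of Exception) → output = 12.
Result: 12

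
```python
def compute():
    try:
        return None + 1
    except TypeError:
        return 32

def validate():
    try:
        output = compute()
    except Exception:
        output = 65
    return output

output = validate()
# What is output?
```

Step-by-step execution trace:
1. `validate()` calls `compute()`.
2. In compute: `None + 1` raises TypeError; `except TypeError` catches it → returns 32.
3. In validate: `output = compute()` → output = 32. No exception reaches validate.
4. `except Exception` is skipped; validate returns 32.
5. output = 32.
Result: 32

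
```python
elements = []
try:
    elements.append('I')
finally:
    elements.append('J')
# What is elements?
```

Step-by-step execution trace:
1. try: `elements.append('I')` → elements = ['I'].
2. The try body completes without raising.
3. finally always runs: `elements.append('J')` → elements = ['I', 'J'].
Result: ['I', 'J']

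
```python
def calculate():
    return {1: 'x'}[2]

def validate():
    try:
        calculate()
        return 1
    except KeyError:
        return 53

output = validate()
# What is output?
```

Step-by-step execution trace:
1. `validate()` calls `calculate()`.
2. `calculate()` evaluates `{1: 'x'}[2]`, which raises KeyError; it propagates to the caller.
3. `return 1` is not reached.
4. `except KeyError` in validate matches → returns 53.
5. output = 53.
Result: 53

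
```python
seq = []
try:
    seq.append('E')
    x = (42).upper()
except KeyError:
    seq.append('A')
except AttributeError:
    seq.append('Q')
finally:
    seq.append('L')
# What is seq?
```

Step-by-step execution trace:
1. try: `seq.append('E')` → seq = ['E'].
2. `x = (42).upper()` raises AttributeError.
3. `except KeyError` does not match AttributeError; skipped.
4. `except AttributeError` matches → `seq.append('Q')` → seq = ['E', 'Q'].
5. finally always runs: `seq.append('L')` → seq = ['E', 'Q', 'L'].
Result: ['E', 'Q', 'L']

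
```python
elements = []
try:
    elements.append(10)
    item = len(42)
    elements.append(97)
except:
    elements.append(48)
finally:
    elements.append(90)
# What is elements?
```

Step-by-step execution trace:
1. try: `elements.append(10)` → elements = [10].
2. `item = len(42)` raises TypeError; `elements.append(97)` is not reached.
3. bare `except` matches → `elements.append(48)` → elements = [10, 48].
4. finally always runs: `elements.append(90)` → elements = [10, 48, 90].
Result: [10, 48, 90]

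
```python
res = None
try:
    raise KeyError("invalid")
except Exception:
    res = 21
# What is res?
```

Step-by-step execution trace:
1. `raise KeyError(...)` raises KeyError.
2. `except Exception` matches (KeyError is a subclass of Exception) → res = 21.
Result: 21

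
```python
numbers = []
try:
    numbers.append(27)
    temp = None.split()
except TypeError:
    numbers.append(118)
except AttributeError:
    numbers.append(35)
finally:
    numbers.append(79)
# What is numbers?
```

Step-by-step execution trace:
1. try: `numbers.append(27)` → numbers = [27].
2. `temp = None.split()` raises AttributeError.
3. `except TypeError` does not match AttributeError; skipped.
4. `except AttributeError` matches → `numbers.append(35)` → numbers = [27, 35].
5. finally always runs: `numbers.append(79)` → numbers = [27, 35, 79].
Result: [27, 35, 79]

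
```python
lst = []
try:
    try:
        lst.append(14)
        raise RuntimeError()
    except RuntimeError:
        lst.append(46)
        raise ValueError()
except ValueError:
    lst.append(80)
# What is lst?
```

Step-by-step execution trace:
1. Inner try: `lst.append(14)` → lst = [14].
2. `raise RuntimeError()` raises RuntimeError.
3. Inner `except RuntimeError` matches → `lst.append(46)` → lst = [14, 46].
4. `raise ValueError()` raises ValueError; propagates to outer try.
5. Outer `except ValueError` matches → `lst.append(80)` → lst = [14, 46, 80].
Result: [14, 46, 80]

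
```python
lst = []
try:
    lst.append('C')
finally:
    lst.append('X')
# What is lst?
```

Step-by-step execution trace:
1. try: `lst.append('C')` → lst = ['C'].
2. The try body completes without raising.
3. finally always runs: `lst.append('X')` → lst = ['C', 'X'].
Result: ['C', 'X']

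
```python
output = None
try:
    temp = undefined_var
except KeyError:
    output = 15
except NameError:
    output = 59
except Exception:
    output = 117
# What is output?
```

Step-by-step execution trace:
1. `temp = undefined_var` raises NameError.
2. `except KeyError` does not match NameError; skipped.
3. `except NameError` matches → output = 59.
4. Remaining except clauses are skipped.
Result: 59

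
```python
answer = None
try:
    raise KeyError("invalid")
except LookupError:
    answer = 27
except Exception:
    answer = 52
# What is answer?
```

Step-by-step execution trace:
1. `raise KeyError(...)` raises KeyError.
2. `except LookupError` matches (KeyError is a subclass of LookupError) → answer = 27.
3. `except Exception` is not reached.
Result: 27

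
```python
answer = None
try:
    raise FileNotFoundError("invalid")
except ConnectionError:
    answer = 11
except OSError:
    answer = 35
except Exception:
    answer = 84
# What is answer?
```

Step-by-step execution trace:
1. `raise FileNotFoundError(...)` raises FileNotFoundError.
2. `except ConnectionError` does not match (FileNotFoundError is not a subclass of ConnectionError); skipped.
3. `except OSError` matches (FileNotFoundError is a subclass of OSError) → answer = 35.
4. `except Exception` is not reached.
Result: 35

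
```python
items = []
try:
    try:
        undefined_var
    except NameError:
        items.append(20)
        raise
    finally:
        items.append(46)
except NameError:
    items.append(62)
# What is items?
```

Step-by-step execution trace:
1. Inner try: `undefined_var` raises NameError.
2. Inner `except NameError` matches → `items.append(20)` → items = [20].
3. bare `raise` re-raises NameError.
4. Inner `finally` runs during unwinding: `items.append(46)` → items = [20, 46].
5. Outer `except NameError` matches → `items.append(62)` → items = [20, 46, 62].
Result: [20, 46, 62]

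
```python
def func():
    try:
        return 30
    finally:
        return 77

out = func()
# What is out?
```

Step-by-step execution trace:
1. `func()` enters try: `return 30` sets pending return value 30.
2. Before returning, `finally: return 77` runs and overrides the pending return.
3. func() returns 77 → out = 77.
Result: 77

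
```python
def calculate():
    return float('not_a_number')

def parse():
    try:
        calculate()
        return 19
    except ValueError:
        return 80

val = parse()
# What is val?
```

Step-by-step execution trace:
1. `parse()` calls `calculate()`.
2. `calculate()` evaluates `float('not_a_number')`, which raises ValueError; it propagates to the caller.
3. `return 19` is not reached.
4. `except ValueError` in parse matches → returns 80.
5. val = 80.
Result: 80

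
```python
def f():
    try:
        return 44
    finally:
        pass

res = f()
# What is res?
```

Step-by-step execution trace:
1. `f()` enters try: `return 44` sets pending return value 44.
2. Before returning, `finally: pass` runs (no effect).
3. f() returns 44 → res = 44.
Result: 44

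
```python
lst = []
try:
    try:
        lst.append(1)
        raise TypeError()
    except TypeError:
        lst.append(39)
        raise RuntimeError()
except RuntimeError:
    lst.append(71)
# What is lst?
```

Step-by-step execution trace:
1. Inner try: `lst.append(1)` → lst = [1].
2. `raise TypeError()` raises TypeError.
3. Inner `except TypeError` matches → `lst.append(39)` → lst = [1, 39].
4. `raise RuntimeError()` raises RuntimeError; propagates to outer try.
5. Outer `except RuntimeError` matches → `lst.append(71)` → lst = [1, 39, 71].
Result: [1, 39, 71]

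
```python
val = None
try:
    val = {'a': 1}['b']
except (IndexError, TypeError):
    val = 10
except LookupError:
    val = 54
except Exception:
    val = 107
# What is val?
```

Step-by-step execution trace:
1. `val = {'a': 1}['b']` raises KeyError.
2. `except (IndexError, TypeError)` does not match KeyError; skipped.
3. `except LookupError` matches (KeyError is a subclass of LookupError) → val = 54.
4. `except Exception` is not reached.
Result: 54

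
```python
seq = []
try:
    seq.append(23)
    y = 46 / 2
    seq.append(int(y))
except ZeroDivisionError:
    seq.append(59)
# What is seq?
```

Step-by-step execution trace:
1. try: `seq.append(23)` → seq = [23].
2. `y = 46 / 2` → y = 23.0. No exception raised.
3. `seq.append(int(y))` → seq = [23, 23].
4. `except ZeroDivisionError` is skipped (no exception was raised).
Result: [23, 23]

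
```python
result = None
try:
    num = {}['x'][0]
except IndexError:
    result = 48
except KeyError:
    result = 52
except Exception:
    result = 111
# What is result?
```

Step-by-step execution trace:
1. `num = {}['x'][0]` raises KeyError.
2. `except IndexError` does not match KeyError; skipped.
3. `except KeyError` matches → result = 52.
4. Remaining except clauses are skipped.
Result: 52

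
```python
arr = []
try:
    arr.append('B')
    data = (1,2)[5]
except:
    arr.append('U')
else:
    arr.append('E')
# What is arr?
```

Step-by-step execution trace:
1. try: `arr.append('B')` → arr = ['B'].
2. `data = (1,2)[5]` raises IndexError.
3. bare `except` matches → `arr.append('U')` → arr = ['B', 'U'].
4. `else` is skipped (an exception was raised).
Result: ['B', 'U']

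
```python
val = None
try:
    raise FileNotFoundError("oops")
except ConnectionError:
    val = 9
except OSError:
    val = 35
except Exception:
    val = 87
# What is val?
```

Step-by-step execution trace:
1. `raise FileNotFoundError(...)` raises FileNotFoundError.
2. `except ConnectionError` does not match (FileNotFoundError is not a subclass of ConnectionError); skipped.
3. `except OSError` matches (FileNotFoundError is a subclass of OSError) → val = 35.
4. `except Exception` is not reached.
Result: 35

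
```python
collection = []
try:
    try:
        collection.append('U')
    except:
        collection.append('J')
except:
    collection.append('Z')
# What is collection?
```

Step-by-step execution trace:
1. Inner try: `collection.append('U')` → collection = ['U']. No exception raised.
2. Inner `except` is skipped.
3. Inner try completes normally; outer `except` is skipped.
Result: ['U']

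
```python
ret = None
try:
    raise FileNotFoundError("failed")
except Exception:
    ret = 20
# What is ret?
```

Step-by-step execution trace:
1. `raise FileNotFoundError(...)` raises FileNotFoundError.
2. `except Exception` matches (FileNotFoundError is a subclass of Exception) → ret = 20.
Result: 20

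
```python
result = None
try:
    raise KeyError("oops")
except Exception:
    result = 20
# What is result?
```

Step-by-step execution trace:
1. `raise KeyError(...)` raises KeyError.
2. `except Exception` matches (KeyError is a subclass of Exception) → result = 20.
Result: 20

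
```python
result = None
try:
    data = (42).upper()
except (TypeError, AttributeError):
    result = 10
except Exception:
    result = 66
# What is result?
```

Step-by-step execution trace:
1. `data = (42).upper()` raises AttributeError.
2. `except (TypeError, AttributeError)` matches (AttributeError is in the tuple) → result = 10.
3. `except Exception` is not reached.
Result: 10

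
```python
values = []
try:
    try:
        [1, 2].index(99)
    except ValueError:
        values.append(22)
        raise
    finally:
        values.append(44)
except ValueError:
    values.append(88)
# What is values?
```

Step-by-step execution trace:
1. Inner try: `[1, 2].index(99)` raises ValueError.
2. Inner `except ValueError` matches → `values.append(22)` → values = [22].
3. bare `raise` re-raises ValueError.
4. Inner `finally` runs during unwinding: `values.append(44)` → values = [22, 44].
5. Outer `except ValueError` matches → `values.append(88)` → values = [22, 44, 88].
Result: [22, 44, 88]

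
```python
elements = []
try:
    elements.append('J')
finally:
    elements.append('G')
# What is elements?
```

Step-by-step execution trace:
1. try: `elements.append('J')` → elements = ['J'].
2. The try body completes without raising.
3. finally always runs: `elements.append('G')` → elements = ['J', 'G'].
Result: ['J', 'G']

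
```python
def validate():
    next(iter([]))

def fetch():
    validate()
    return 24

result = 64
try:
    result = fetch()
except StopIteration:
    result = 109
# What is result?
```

Step-by-step execution trace:
1. result starts at 64.
2. try: `fetch()` calls `validate()`.
3. `validate()` evaluates `next(iter([]))`, which raises StopIteration; it propagates through fetch (uncaught).
4. `return 24` in fetch is not reached; the assignment to result does not complete.
5. `except StopIteration` matches → result = 109.
Result: 109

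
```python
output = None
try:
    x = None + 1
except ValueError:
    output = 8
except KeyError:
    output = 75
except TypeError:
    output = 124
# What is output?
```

Step-by-step execution trace:
1. `x = None + 1` raises TypeError.
2. `except ValueError` does not match TypeError; skipped.
3. `except KeyError` does not match TypeError; skipped.
4. `except TypeError` matches → output = 124.
Result: 124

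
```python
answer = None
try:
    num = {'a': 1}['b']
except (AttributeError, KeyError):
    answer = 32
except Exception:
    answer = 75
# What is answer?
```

Step-by-step execution trace:
1. `num = {'a': 1}['b']` raises KeyError.
2. `except (AttributeError, KeyError)` matches (KeyError is in the tuple) → answer = 32.
3. `except Exception` is not reached.
Result: 32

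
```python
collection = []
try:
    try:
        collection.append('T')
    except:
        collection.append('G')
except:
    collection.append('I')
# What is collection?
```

Step-by-step execution trace:
1. Inner try: `collection.append('T')` → collection = ['T']. No exception raised.
2. Inner `except` is skipped.
3. Inner try completes normally; outer `except` is skipped.
Result: ['T']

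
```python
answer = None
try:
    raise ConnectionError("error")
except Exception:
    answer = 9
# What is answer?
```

Step-by-step execution trace:
1. `raise ConnectionError(...)` raises ConnectionError.
2. `except Exception` matches (ConnectionError is a subclass of Exception) → answer = 9.
Result: 9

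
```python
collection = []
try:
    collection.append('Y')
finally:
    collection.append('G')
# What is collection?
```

Step-by-step execution trace:
1. try: `collection.append('Y')` → collection = ['Y'].
2. The try body completes without raising.
3. finally always runs: `collection.append('G')` → collection = ['Y', 'G'].
Result: ['Y', 'G']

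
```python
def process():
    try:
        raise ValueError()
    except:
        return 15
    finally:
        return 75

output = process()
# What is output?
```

Step-by-step execution trace:
1. `process()` enters try: `raise ValueError()` raises ValueError.
2. bare `except` matches → `return 15` sets pending return value 15.
3. Before returning, `finally: return 75` runs and overrides the pending return.
4. process() returns 75 → output = 75.
Result: 75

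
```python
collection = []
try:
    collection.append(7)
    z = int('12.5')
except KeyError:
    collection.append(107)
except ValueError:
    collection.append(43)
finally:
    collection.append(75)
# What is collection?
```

Step-by-step execution trace:
1. try: `collection.append(7)` → collection = [7].
2. `z = int('12.5')` raises ValueError.
3. `except KeyError` does not match ValueError; skipped.
4. `except ValueError` matches → `collection.append(43)` → collection = [7, 43].
5. finally always runs: `collection.append(75)` → collection = [7, 43, 75].
Result: [7, 43, 75]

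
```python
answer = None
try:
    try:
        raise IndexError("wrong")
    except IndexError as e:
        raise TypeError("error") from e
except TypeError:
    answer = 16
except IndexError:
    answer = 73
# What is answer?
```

Step-by-step execution trace:
1. Inner try raises IndexError; inner `except IndexError as e` catches it.
2. `raise TypeError(...) from e` raises TypeError (IndexError is attached as __cause__, but only TypeError is active).
3. Outer `except TypeError` matches → answer = 16.
4. `except IndexError` is not reached.
Result: 16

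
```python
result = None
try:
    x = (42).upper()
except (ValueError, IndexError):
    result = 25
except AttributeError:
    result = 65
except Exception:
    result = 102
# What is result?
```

Step-by-step execution trace:
1. `x = (42).upper()` raises AttributeError.
2. `except (ValueError, IndexError)` does not match AttributeError; skipped.
3. `except AttributeError` matches (exact type match) → result = 65.
4. `except Exception` is not reached.
Result: 65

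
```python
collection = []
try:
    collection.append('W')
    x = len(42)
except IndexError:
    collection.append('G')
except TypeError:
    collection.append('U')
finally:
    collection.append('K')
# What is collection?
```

Step-by-step execution trace:
1. try: `collection.append('W')` → collection = ['W'].
2. `x = len(42)` raises TypeError.
3. `except IndexError` does not match TypeError; skipped.
4. `except TypeError` matches → `collection.append('U')` → collection = ['W', 'U'].
5. finally always runs: `collection.append('K')` → collection = ['W', 'U', 'K'].
Result: ['W', 'U', 'K']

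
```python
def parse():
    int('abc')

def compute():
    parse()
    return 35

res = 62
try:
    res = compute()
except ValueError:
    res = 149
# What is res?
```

Step-by-step execution trace:
1. res starts at 62.
2. try: `compute()` calls `parse()`.
3. `parse()` evaluates `int('abc')`, which raises ValueError; it propagates through compute (uncaught).
4. `return 35` in compute is not reached; the assignment to res does not complete.
5. `except ValueError` matches → res = 149.
Result: 149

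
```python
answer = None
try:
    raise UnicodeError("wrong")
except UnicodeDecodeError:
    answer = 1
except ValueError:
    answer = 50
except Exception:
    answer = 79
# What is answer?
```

Step-by-step execution trace:
1. `raise UnicodeError(...)` raises UnicodeError.
2. `except UnicodeDecodeError` does not match (UnicodeError is not a subclass of UnicodeDecodeError); skipped.
3. `except ValueError` matches (UnicodeError is a subclass of ValueError) → answer = 50.
4. `except Exception` is not reached.
Result: 50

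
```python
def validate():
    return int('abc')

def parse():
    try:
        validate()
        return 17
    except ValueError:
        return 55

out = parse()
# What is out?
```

Step-by-step execution trace:
1. `parse()` calls `validate()`.
2. `validate()` evaluates `int('abc')`, which raises ValueError; it propagates to the caller.
3. `return 17` is not reached.
4. `except ValueError` in parse matches → returns 55.
5. out = 55.
Result: 55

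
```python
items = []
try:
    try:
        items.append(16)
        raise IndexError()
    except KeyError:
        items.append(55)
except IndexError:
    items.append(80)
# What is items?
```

Step-by-step execution trace:
1. Inner try: `items.append(16)` → items = [16].
2. `raise IndexError()` raises IndexError.
3. Inner `except KeyError` does not match IndexError; exception propagates to outer try.
4. Outer `except IndexError` matches → `items.append(80)` → items = [16, 80].
Result: [16, 80]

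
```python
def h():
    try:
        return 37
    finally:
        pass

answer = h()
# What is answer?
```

Step-by-step execution trace:
1. `h()` enters try: `return 37` sets pending return value 37.
2. Before returning, `finally: pass` runs (no effect).
3. h() returns 37 → answer = 37.
Result: 37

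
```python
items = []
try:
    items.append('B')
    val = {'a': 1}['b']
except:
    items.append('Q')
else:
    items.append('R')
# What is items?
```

Step-by-step execution trace:
1. try: `items.append('B')` → items = ['B'].
2. `val = {'a': 1}['b']` raises KeyError.
3. bare `except` matches → `items.append('Q')` → items = ['B', 'Q'].
4. `else` is skipped (an exception was raised).
Result: ['B', 'Q']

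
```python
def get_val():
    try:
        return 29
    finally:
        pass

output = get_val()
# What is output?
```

Step-by-step execution trace:
1. `get_val()` enters try: `return 29` sets pending return value 29.
2. Before returning, `finally: pass` runs (no effect).
3. get_val() returns 29 → output = 29.
Result: 29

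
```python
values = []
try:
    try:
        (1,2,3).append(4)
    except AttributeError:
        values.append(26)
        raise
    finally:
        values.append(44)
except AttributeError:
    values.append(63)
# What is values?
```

Step-by-step execution trace:
1. Inner try: `(1,2,3).append(4)` raises AttributeError.
2. Inner `except AttributeError` matches → `values.append(26)` → values = [26].
3. bare `raise` re-raises AttributeError.
4. Inner `finally` runs during unwinding: `values.append(44)` → values = [26, 44].
5. Outer `except AttributeError` matches → `values.append(63)` → values = [26, 44, 63].
Result: [26, 44, 63]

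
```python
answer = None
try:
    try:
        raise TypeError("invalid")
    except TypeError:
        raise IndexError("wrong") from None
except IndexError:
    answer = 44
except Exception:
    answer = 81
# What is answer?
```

Step-by-step execution trace:
1. Inner try raises TypeError; inner `except TypeError` catches it.
2. `raise IndexError(...) from None` raises IndexError (from None suppresses __context__, but the active exception is still IndexError).
3. Outer `except IndexError` matches → answer = 44.
4. `except Exception` is not reached.
Result: 44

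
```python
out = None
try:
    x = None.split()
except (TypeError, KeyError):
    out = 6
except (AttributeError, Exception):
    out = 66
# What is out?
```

Step-by-step execution trace:
1. `x = None.split()` raises AttributeError.
2. `except (TypeError, KeyError)` does not match AttributeError; skipped.
3. `except (AttributeError, Exception)` matches (AttributeError is in the tuple) → out = 66.
Result: 66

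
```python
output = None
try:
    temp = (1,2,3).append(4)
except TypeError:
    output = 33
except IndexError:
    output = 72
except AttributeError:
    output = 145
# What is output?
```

Step-by-step execution trace:
1. `temp = (1,2,3).append(4)` raises AttributeError.
2. `except TypeError` does not match AttributeError; skipped.
3. `except IndexError` does not match AttributeError; skipped.
4. `except AttributeError` matches → output = 145.
Result: 145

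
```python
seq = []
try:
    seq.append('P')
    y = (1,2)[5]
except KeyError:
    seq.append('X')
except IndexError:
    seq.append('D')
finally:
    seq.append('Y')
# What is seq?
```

Step-by-step execution trace:
1. try: `seq.append('P')` → seq = ['P'].
2. `y = (1,2)[5]` raises IndexError.
3. `except KeyError` does not match IndexError; skipped.
4. `except IndexError` matches → `seq.append('D')` → seq = ['P', 'D'].
5. finally always runs: `seq.append('Y')` → seq = ['P', 'D', 'Y'].
Result: ['P', 'D', 'Y']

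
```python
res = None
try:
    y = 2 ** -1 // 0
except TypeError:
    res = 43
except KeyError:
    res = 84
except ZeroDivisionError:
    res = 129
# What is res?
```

Step-by-step execution trace:
1. `y = 2 ** -1 // 0` raises ZeroDivisionError.
2. `except TypeError` does not match ZeroDivisionError; skipped.
3. `except KeyError` does not match ZeroDivisionError; skipped.
4. `except ZeroDivisionError` matches → res = 129.
Result: 129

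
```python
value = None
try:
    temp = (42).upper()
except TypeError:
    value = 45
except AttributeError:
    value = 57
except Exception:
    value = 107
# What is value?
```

Step-by-step execution trace:
1. `temp = (42).upper()` raises AttributeError.
2. `except TypeError` does not match AttributeError; skipped.
3. `except AttributeError` matches → value = 57.
4. Remaining except clauses are skipped.
Result: 57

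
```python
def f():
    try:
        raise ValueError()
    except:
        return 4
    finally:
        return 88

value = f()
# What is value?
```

Step-by-step execution trace:
1. `f()` enters try: `raise ValueError()` raises ValueError.
2. bare `except` matches → `return 4` sets pending return value 4.
3. Before returning, `finally: return 88` runs and overrides the pending return.
4. f() returns 88 → value = 88.
Result: 88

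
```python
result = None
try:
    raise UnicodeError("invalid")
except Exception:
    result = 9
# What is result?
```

Step-by-step execution trace:
1. `raise UnicodeError(...)` raises UnicodeError.
2. `except Exception` matches (UnicodeError is a subclass of Exception) → result = 9.
Result: 9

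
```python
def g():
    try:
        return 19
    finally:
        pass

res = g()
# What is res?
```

Step-by-step execution trace:
1. `g()` enters try: `return 19` sets pending return value 19.
2. Before returning, `finally: pass` runs (no effect).
3. g() returns 19 → res = 19.
Result: 19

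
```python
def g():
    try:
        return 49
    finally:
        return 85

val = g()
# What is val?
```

Step-by-step execution trace:
1. `g()` enters try: `return 49` sets pending return value 49.
2. Before returning, `finally: return 85` runs and overrides the pending return.
3. g() returns 85 → val = 85.
Result: 85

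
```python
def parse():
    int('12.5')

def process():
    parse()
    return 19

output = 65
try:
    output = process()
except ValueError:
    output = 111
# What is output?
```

Step-by-step execution trace:
1. output starts at 65.
2. try: `process()` calls `parse()`.
3. `parse()` evaluates `int('12.5')`, which raises ValueError; it propagates through process (uncaught).
4. `return 19` in process is not reached; the assignment to output does not complete.
5. `except ValueError` matches → output = 111.
Result: 111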